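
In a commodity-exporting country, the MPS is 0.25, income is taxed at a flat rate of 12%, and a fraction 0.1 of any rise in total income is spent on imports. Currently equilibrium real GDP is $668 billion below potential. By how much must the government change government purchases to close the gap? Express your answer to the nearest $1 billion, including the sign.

MPC = 1 − MPS = 1 − 0.25 = 0.75.
Spending multiplier = 1/(1 − c(1−t) + m) = 1/(1 − 0.75×0.88 + 0.1) = 1/0.44 ≈ 2.273.
Need ΔY = +$668 billion, so ΔG = ΔY/k = (+$668 billion) × 0.44 ≈ +$294 billion.
The government should increase government purchases by $294 billion.

+$294 billion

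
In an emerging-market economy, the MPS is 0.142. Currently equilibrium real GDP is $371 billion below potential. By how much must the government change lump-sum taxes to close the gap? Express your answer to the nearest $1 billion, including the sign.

MPC = 1 − MPS = 1 − 0.142 = 0.858.
Spending multiplier = 1/(1 − MPC) = 1/(1 − 0.858) = 1/0.142 ≈ 7.042.
Tax multiplier = −c·k = −0.858/0.142 ≈ −6.042. Need ΔY = +$371 billion, so ΔT = ΔY/(−c·k) = −(+$371 billion) × 0.142 / 0.858 ≈ −$61 billion.
The government should cut lump-sum taxes by $61 billion.

−$61 billion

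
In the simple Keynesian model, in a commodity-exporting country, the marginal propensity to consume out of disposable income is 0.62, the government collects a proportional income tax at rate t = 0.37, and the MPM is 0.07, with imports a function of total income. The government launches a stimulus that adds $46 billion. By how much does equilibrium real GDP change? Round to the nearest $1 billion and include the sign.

Government-spending multiplier = 1/(1 − c(1−t) + m) = 1/(1 − 0.62×0.63 + 0.07) = 1/0.6794 ≈ 1.472.
ΔY = k × ΔG = (+$46 billion) / 0.6794 ≈ +$68 billion.

+$68 billion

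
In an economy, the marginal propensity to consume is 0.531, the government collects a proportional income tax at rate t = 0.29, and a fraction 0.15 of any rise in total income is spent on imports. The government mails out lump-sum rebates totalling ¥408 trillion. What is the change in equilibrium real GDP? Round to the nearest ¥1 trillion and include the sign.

+¥280 trillion

A lump-sum tax change of −¥408 trillion shifts disposable income by +¥408 trillion; first-round consumption changes by −c × ΔT = −0.531 × (−¥408 trillion) = +¥216.648 trillion.
Expenditure multiplier = 1/(1 − c(1−t) + m) = 1/(1 − 0.531×0.71 + 0.15) = 1/0.77299 ≈ 1.294.
The tax multiplier is −c × k ≈ −0.687, so ΔY = k × (−c·ΔT) = (+¥216.648 trillion) / 0.77299 ≈ +¥280 trillion.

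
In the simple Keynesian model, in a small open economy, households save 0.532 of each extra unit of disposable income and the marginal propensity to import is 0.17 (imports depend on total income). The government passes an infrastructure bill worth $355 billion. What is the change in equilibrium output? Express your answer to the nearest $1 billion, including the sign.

MPC = 1 − MPS = 1 − 0.532 = 0.468.
Government-spending multiplier = 1/(1 − c + m) = 1/(1 − 0.468 + 0.17) = 1/0.702 ≈ 1.425.
ΔY = k × ΔG = (+$355 billion) / 0.702 ≈ +$506 billion.

+$506 billion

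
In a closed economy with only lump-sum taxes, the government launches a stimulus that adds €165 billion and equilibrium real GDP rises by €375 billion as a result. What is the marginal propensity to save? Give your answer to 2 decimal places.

Implied spending multiplier k = ΔY/ΔG = 375/165 ≈ 2.2727.
Since k = 1/(1 − MPC), MPC = 1 − 1/k = 1 − ΔG/ΔY = 1 − 165/375 = 0.56.
MPS = 1 − MPC = 0.44.

0.44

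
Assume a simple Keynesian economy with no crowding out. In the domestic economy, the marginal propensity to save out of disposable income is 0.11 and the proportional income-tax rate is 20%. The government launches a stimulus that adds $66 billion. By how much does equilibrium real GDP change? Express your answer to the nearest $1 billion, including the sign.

MPC = 1 − MPS = 1 − 0.11 = 0.89.
Spending multiplier = 1/(1 − c(1−t)) = 1/(1 − 0.89×0.8) = 1/0.288 ≈ 3.472.
ΔY = k × ΔG = (+$66 billion) / 0.288 ≈ +$229 billion.

+$229 billion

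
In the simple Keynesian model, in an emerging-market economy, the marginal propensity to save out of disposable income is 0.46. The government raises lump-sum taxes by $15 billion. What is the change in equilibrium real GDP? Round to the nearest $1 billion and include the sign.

MPC = 1 − MPS = 1 − 0.46 = 0.54.
A lump-sum tax change of +$15 billion shifts disposable income by −$15 billion; first-round consumption changes by −c × ΔT = −0.54 × (+$15 billion) = −$8.1 billion.
Expenditure multiplier = 1/(1 − MPC) = 1/(1 − 0.54) = 1/0.46 ≈ 2.174.
The tax multiplier is −c × k ≈ −1.174, so ΔY = k × (−c·ΔT) = (−$8.1 billion) / 0.46 ≈ −$18 billion.

−$18 billion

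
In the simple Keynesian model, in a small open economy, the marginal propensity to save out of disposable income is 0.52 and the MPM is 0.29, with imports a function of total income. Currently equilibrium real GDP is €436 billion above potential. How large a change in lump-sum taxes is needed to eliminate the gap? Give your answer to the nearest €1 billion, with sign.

MPC = 1 − MPS = 1 − 0.52 = 0.48.
Spending multiplier = 1/(1 − c + m) = 1/(1 − 0.48 + 0.29) = 1/0.81 ≈ 1.235.
Tax multiplier = −c·k = −0.48/0.81 ≈ −0.593. Need ΔY = −€436 billion, so ΔT = ΔY/(−c·k) = −(−€436 billion) × 0.81 / 0.48 ≈ +€736 billion.
The government should raise lump-sum taxes by €736 billion.

+€736 billion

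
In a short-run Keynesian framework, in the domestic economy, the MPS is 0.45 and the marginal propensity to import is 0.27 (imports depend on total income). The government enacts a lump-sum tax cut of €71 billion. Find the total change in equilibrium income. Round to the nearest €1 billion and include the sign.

+€54 billion

MPC = 1 − MPS = 1 − 0.45 = 0.55.
A lump-sum tax change of −€71 billion shifts disposable income by +€71 billion; first-round consumption changes by −c × ΔT = −0.55 × (−€71 billion) = +€39.05 billion.
Expenditure multiplier = 1/(1 − c + m) = 1/(1 − 0.55 + 0.27) = 1/0.72 ≈ 1.389.
The tax multiplier is −c × k ≈ −0.764, so ΔY = k × (−c·ΔT) = (+€39.05 billion) / 0.72 ≈ +€54 billion.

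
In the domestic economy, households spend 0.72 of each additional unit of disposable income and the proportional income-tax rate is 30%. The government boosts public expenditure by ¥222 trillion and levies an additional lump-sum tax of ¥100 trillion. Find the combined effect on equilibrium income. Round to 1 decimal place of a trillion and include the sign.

Expenditure multiplier = 1/(1 − c(1−t)) = 1/(1 − 0.72×0.7) = 1/0.496 ≈ 2.016.
ΔG contributes k·ΔG = (+¥222 trillion) / 0.496 ≈ +¥447.6 trillion.
ΔT of +¥100 trillion changes first-round spending by −c·ΔT = −¥72 trillion, contributing k·(−c·ΔT) = (−¥72 trillion) / 0.496 ≈ −¥145.2 trillion.
Net ΔY = k(ΔG − c·ΔT) = (+¥150 trillion) / 0.496 ≈ +¥302.4 trillion.

+¥302.4 trillion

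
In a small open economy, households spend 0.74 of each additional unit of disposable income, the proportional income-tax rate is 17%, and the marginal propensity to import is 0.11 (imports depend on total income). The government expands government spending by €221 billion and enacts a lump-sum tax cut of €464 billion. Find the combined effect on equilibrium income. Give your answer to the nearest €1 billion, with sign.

+€1,138 billion

Expenditure multiplier = 1/(1 − c(1−t) + m) = 1/(1 − 0.74×0.83 + 0.11) = 1/0.4958 ≈ 2.017.
ΔG contributes k·ΔG = (+€221 billion) / 0.4958 ≈ +€445.7 billion.
ΔT of −€464 billion changes first-round spending by −c·ΔT = +€343.36 billion, contributing k·(−c·ΔT) = (+€343.36 billion) / 0.4958 ≈ +€692.5 billion.
Net ΔY = k(ΔG − c·ΔT) = (+€564.36 billion) / 0.4958 ≈ +€1,138 billion.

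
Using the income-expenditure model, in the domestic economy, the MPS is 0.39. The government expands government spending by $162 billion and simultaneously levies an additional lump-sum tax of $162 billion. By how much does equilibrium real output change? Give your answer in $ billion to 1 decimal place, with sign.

MPC = 1 − MPS = 1 − 0.39 = 0.61.
Expenditure multiplier = 1/(1 − MPC) = 1/(1 − 0.61) = 1/0.39 ≈ 2.564.
ΔG contributes k·ΔG = (+$162 billion) / 0.39 ≈ +$415.4 billion.
ΔT of +$162 billion changes first-round spending by −c·ΔT = −$98.82 billion, contributing k·(−c·ΔT) = (−$98.82 billion) / 0.39 ≈ −$253.4 billion.
With ΔG = ΔT and no other leakages, the balanced-budget multiplier is 1, so ΔY = ΔG = +$162 billion.

+$162.0 billion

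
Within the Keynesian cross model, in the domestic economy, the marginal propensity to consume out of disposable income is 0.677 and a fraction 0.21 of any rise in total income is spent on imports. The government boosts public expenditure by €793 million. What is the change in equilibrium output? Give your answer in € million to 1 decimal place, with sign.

+€1,487.8 million

Expenditure multiplier = 1/(1 − c + m) = 1/(1 − 0.677 + 0.21) = 1/0.533 ≈ 1.876.
ΔY = k × ΔG = (+€793 million) / 0.533 ≈ +€1,487.8 million.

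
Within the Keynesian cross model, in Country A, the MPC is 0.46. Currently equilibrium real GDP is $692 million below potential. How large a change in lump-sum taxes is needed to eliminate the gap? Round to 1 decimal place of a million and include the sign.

Spending multiplier = 1/(1 − MPC) = 1/(1 − 0.46) = 1/0.54 ≈ 1.852.
Tax multiplier = −c·k = −0.46/0.54 ≈ −0.852. Need ΔY = +$692 million, so ΔT = ΔY/(−c·k) = −(+$692 million) × 0.54 / 0.46 ≈ −$812.3 million.
The government should cut lump-sum taxes by $812.3 million.

−$812.3 million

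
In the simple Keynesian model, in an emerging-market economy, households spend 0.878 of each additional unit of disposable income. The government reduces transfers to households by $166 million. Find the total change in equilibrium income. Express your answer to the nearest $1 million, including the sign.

The transfer change shifts disposable income by −$166 million, so first-round consumption changes by c·ΔTR = 0.878 × (−$166 million) = −$145.748 million.
Expenditure multiplier = 1/(1 − MPC) = 1/(1 − 0.878) = 1/0.122 ≈ 8.197.
The transfer multiplier is c × k ≈ 7.197, so ΔY = k × (c·ΔTR) = (−$145.748 million) / 0.122 ≈ −$1,195 million.

−$1,195 million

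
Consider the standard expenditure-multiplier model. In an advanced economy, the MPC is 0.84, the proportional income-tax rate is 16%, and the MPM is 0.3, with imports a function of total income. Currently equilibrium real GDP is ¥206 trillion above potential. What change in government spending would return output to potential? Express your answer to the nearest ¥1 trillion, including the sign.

Spending multiplier = 1/(1 − c(1−t) + m) = 1/(1 − 0.84×0.84 + 0.3) = 1/0.5944 ≈ 1.682.
Need ΔY = −¥206 trillion, so ΔG = ΔY/k = (−¥206 trillion) × 0.5944 ≈ −¥122 trillion.
The government should cut government spending by ¥122 trillion.

−¥122 trillion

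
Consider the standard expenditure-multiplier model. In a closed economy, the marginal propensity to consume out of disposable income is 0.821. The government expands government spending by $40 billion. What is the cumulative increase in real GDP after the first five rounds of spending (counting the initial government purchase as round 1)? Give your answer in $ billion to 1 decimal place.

$140.1 billion

Round 1 adds ΔG = $40 billion; each later round is MPC = 0.821 times the previous.
After 5 rounds: 40 + 32.84 + 26.96164 + 22.13550644 + 18.17325078724 = ΔG·(1 − c^5)/(1 − c) = 40 × (1 − 0.373005972408101)/0.179 ≈ $140.1 billion.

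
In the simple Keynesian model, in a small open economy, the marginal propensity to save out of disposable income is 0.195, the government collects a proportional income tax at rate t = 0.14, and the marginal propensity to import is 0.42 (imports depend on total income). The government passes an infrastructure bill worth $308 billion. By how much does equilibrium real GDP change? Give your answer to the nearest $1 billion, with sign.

+$423 billion

MPC = 1 − MPS = 1 − 0.195 = 0.805.
Expenditure multiplier = 1/(1 − c(1−t) + m) = 1/(1 − 0.805×0.86 + 0.42) = 1/0.7277 ≈ 1.374.
ΔY = k × ΔG = (+$308 billion) / 0.7277 ≈ +$423 billion.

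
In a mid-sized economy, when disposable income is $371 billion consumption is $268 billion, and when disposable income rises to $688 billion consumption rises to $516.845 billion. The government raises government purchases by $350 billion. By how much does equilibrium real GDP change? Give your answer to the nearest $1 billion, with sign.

MPC = ΔC/ΔYd = (516.845 − 268)/(688 − 371) = 248.845/317 = 0.785.
Government-spending multiplier = 1/(1 − MPC) = 1/(1 − 0.785) = 1/0.215 ≈ 4.651.
ΔY = k × ΔG = (+$350 billion) / 0.215 ≈ +$1,628 billion.

+$1,628 billion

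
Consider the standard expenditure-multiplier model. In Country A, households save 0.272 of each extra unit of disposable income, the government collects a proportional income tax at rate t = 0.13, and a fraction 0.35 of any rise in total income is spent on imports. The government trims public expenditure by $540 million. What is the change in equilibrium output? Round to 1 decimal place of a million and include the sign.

−$753.5 million

MPC = 1 − MPS = 1 − 0.272 = 0.728.
Expenditure multiplier = 1/(1 − c(1−t) + m) = 1/(1 − 0.728×0.87 + 0.35) = 1/0.71664 ≈ 1.395.
ΔY = k × ΔG = (−$540 million) / 0.71664 ≈ −$753.5 million.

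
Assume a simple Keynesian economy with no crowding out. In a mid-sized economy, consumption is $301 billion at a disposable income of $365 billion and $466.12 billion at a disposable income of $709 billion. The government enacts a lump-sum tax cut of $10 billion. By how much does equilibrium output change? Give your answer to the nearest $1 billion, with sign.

MPC = ΔC/ΔYd = (466.12 − 301)/(709 − 365) = 165.12/344 = 0.48.
A lump-sum tax change of −$10 billion shifts disposable income by +$10 billion; first-round consumption changes by −c × ΔT = −0.48 × (−$10 billion) = +$4.8 billion.
Expenditure multiplier = 1/(1 − MPC) = 1/(1 − 0.48) = 1/0.52 ≈ 1.923.
The tax multiplier is −c × k ≈ −0.923, so ΔY = k × (−c·ΔT) = (+$4.8 billion) / 0.52 ≈ +$9 billion.

+$9 billion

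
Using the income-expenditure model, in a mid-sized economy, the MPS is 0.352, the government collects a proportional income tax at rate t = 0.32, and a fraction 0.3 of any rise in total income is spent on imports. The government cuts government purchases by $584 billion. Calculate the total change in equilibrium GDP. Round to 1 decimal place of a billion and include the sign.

−$679.6 billion

MPC = 1 − MPS = 1 − 0.352 = 0.648.
Government-spending multiplier = 1/(1 − c(1−t) + m) = 1/(1 − 0.648×0.68 + 0.3) = 1/0.85936 ≈ 1.164.
ΔY = k × ΔG = (−$584 billion) / 0.85936 ≈ −$679.6 billion.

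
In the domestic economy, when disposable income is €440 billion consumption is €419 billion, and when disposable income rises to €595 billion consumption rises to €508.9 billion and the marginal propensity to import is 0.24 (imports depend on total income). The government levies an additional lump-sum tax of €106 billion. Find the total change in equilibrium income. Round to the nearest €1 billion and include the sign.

−€93 billion

MPC = ΔC/ΔYd = (508.9 − 419)/(595 − 440) = 89.9/155 = 0.58.
A lump-sum tax change of +€106 billion shifts disposable income by −€106 billion; first-round consumption changes by −c × ΔT = −0.58 × (+€106 billion) = −€61.48 billion.
Expenditure multiplier = 1/(1 − c + m) = 1/(1 − 0.58 + 0.24) = 1/0.66 ≈ 1.515.
The tax multiplier is −c × k ≈ −0.879, so ΔY = k × (−c·ΔT) = (−€61.48 billion) / 0.66 ≈ −€93 billion.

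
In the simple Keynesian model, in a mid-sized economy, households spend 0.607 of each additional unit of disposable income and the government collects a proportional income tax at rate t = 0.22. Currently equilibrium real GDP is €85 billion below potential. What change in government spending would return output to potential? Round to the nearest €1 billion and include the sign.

Spending multiplier = 1/(1 − c(1−t)) = 1/(1 − 0.607×0.78) = 1/0.52654 ≈ 1.899.
Need ΔY = +€85 billion, so ΔG = ΔY/k = (+€85 billion) × 0.52654 ≈ +€45 billion.
The government should increase government spending by €45 billion.

+€45 billion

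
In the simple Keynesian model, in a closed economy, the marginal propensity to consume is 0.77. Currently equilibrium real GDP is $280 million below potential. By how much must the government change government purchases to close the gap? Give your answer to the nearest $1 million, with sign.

Spending multiplier = 1/(1 − MPC) = 1/(1 − 0.77) = 1/0.23 ≈ 4.348.
Need ΔY = +$280 million, so ΔG = ΔY/k = (+$280 million) × 0.23 ≈ +$64 million.
The government should increase government purchases by $64 million.

+$64 million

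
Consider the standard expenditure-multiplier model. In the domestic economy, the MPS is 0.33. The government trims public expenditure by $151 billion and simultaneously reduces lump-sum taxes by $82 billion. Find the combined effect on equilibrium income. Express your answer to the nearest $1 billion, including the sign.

MPC = 1 − MPS = 1 − 0.33 = 0.67.
Expenditure multiplier = 1/(1 − MPC) = 1/(1 − 0.67) = 1/0.33 ≈ 3.03.
ΔG contributes k·ΔG = (−$151 billion) / 0.33 ≈ −$457.6 billion.
ΔT of −$82 billion changes first-round spending by −c·ΔT = +$54.94 billion, contributing k·(−c·ΔT) = (+$54.94 billion) / 0.33 ≈ +$166.5 billion.
Net ΔY = k(ΔG − c·ΔT) = (−$96.06 billion) / 0.33 ≈ −$291 billion.

−$291 billion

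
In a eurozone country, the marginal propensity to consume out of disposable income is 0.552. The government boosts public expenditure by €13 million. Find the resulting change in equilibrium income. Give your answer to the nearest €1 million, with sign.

+€29 million

Government-spending multiplier = 1/(1 − MPC) = 1/(1 − 0.552) = 1/0.448 ≈ 2.232.
ΔY = k × ΔG = (+€13 million) / 0.448 ≈ +€29 million.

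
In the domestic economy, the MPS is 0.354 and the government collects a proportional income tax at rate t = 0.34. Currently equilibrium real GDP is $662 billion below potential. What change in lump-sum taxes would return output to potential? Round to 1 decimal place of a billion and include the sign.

MPC = 1 − MPS = 1 − 0.354 = 0.646.
Spending multiplier = 1/(1 − c(1−t)) = 1/(1 − 0.646×0.66) = 1/0.57364 ≈ 1.743.
Tax multiplier = −c·k = −0.646/0.57364 ≈ −1.126. Need ΔY = +$662 billion, so ΔT = ΔY/(−c·k) = −(+$662 billion) × 0.57364 / 0.646 ≈ −$587.8 billion.
The government should cut lump-sum taxes by $587.8 billion.

−$587.8 billion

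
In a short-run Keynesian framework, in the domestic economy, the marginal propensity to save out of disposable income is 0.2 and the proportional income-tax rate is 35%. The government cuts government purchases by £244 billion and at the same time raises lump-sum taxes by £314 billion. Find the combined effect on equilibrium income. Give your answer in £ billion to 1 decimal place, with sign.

−£1,031.7 billion

MPC = 1 − MPS = 1 − 0.2 = 0.8.
Expenditure multiplier = 1/(1 − c(1−t)) = 1/(1 − 0.8×0.65) = 1/0.48 ≈ 2.083.
ΔG contributes k·ΔG = (−£244 billion) / 0.48 ≈ −£508.3 billion.
ΔT of +£314 billion changes first-round spending by −c·ΔT = −£251.2 billion, contributing k·(−c·ΔT) = (−£251.2 billion) / 0.48 ≈ −£523.3 billion.
Net ΔY = k(ΔG − c·ΔT) = (−£495.2 billion) / 0.48 ≈ −£1,031.7 billion.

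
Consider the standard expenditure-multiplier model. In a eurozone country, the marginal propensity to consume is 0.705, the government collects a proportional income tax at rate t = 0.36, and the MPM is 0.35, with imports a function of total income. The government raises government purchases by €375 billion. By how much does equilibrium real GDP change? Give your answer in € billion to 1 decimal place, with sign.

+€417.2 billion

Spending multiplier = 1/(1 − c(1−t) + m) = 1/(1 − 0.705×0.64 + 0.35) = 1/0.8988 ≈ 1.113.
ΔY = k × ΔG = (+€375 billion) / 0.8988 ≈ +€417.2 billion.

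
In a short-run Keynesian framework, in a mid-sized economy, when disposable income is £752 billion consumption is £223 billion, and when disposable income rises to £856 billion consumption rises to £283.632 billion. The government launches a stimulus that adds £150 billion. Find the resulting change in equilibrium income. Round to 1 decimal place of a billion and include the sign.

+£359.7 billion

MPC = ΔC/ΔYd = (283.632 − 223)/(856 − 752) = 60.632/104 = 0.583.
Spending multiplier = 1/(1 − MPC) = 1/(1 − 0.583) = 1/0.417 ≈ 2.398.
ΔY = k × ΔG = (+£150 billion) / 0.417 ≈ +£359.7 billion.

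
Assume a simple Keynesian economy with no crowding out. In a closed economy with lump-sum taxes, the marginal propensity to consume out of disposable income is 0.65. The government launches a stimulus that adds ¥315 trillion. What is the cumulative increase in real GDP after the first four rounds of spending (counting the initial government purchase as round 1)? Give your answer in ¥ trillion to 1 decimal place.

Round 1 adds ΔG = ¥315 trillion; each later round is MPC = 0.65 times the previous.
After 4 rounds: 315 + 204.75 + 133.0875 + 86.506875 = ΔG·(1 − c^4)/(1 − c) = 315 × (1 − 0.17850625)/0.35 ≈ ¥739.3 trillion.

¥739.3 trillion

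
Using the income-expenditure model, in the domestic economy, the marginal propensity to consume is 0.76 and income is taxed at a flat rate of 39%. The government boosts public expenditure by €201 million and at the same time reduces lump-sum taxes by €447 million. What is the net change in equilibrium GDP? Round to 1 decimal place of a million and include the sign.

+€1,008.1 million

Expenditure multiplier = 1/(1 − c(1−t)) = 1/(1 − 0.76×0.61) = 1/0.5364 ≈ 1.864.
ΔG contributes k·ΔG = (+€201 million) / 0.5364 ≈ +€374.7 million.
ΔT of −€447 million changes first-round spending by −c·ΔT = +€339.72 million, contributing k·(−c·ΔT) = (+€339.72 million) / 0.5364 ≈ +€633.3 million.
Net ΔY = k(ΔG − c·ΔT) = (+€540.72 million) / 0.5364 ≈ +€1,008.1 million.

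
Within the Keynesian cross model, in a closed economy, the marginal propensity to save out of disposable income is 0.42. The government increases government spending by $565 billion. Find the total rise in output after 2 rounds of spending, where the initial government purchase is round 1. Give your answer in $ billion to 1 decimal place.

$892.7 billion

MPC = 1 − MPS = 1 − 0.42 = 0.58.
Round 1 adds ΔG = $565 billion; each later round is MPC = 0.58 times the previous.
After 2 rounds: 565 + 327.7 = ΔG·(1 − c^2)/(1 − c) = 565 × (1 − 0.3364)/0.42 = $892.7 billion.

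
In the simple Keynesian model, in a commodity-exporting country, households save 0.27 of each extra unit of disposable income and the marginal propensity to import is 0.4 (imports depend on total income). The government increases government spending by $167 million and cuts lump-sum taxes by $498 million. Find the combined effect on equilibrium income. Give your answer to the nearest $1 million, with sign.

+$792 million

MPC = 1 − MPS = 1 − 0.27 = 0.73.
Expenditure multiplier = 1/(1 − c + m) = 1/(1 − 0.73 + 0.4) = 1/0.67 ≈ 1.493.
ΔG contributes k·ΔG = (+$167 million) / 0.67 ≈ +$249.3 million.
ΔT of −$498 million changes first-round spending by −c·ΔT = +$363.54 million, contributing k·(−c·ΔT) = (+$363.54 million) / 0.67 ≈ +$542.6 million.
Net ΔY = k(ΔG − c·ΔT) = (+$530.54 million) / 0.67 ≈ +$792 million.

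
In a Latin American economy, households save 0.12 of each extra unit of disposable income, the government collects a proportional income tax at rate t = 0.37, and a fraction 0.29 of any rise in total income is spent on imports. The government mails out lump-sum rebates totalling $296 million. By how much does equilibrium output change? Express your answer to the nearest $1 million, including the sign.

MPC = 1 − MPS = 1 − 0.12 = 0.88.
A lump-sum tax change of −$296 million shifts disposable income by +$296 million; first-round consumption changes by −c × ΔT = −0.88 × (−$296 million) = +$260.48 million.
Expenditure multiplier = 1/(1 − c(1−t) + m) = 1/(1 − 0.88×0.63 + 0.29) = 1/0.7356 ≈ 1.359.
The tax multiplier is −c × k ≈ −1.196, so ΔY = k × (−c·ΔT) = (+$260.48 million) / 0.7356 ≈ +$354 million.

+$354 million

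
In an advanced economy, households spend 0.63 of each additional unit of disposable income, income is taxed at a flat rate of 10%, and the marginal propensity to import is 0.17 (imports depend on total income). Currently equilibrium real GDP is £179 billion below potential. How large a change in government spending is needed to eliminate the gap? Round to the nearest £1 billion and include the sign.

Spending multiplier = 1/(1 − c(1−t) + m) = 1/(1 − 0.63×0.9 + 0.17) = 1/0.603 ≈ 1.658.
Need ΔY = +£179 billion, so ΔG = ΔY/k = (+£179 billion) × 0.603 ≈ +£108 billion.
The government should increase government spending by £108 billion.

+£108 billion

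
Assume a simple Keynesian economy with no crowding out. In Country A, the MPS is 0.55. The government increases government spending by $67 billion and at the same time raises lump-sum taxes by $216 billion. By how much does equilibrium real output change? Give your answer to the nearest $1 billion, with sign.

MPC = 1 − MPS = 1 − 0.55 = 0.45.
Expenditure multiplier = 1/(1 − MPC) = 1/(1 − 0.45) = 1/0.55 ≈ 1.818.
ΔG contributes k·ΔG = (+$67 billion) / 0.55 ≈ +$121.8 billion.
ΔT of +$216 billion changes first-round spending by −c·ΔT = −$97.2 billion, contributing k·(−c·ΔT) = (−$97.2 billion) / 0.55 ≈ −$176.7 billion.
Net ΔY = k(ΔG − c·ΔT) = (−$30.2 billion) / 0.55 ≈ −$55 billion.

−$55 billion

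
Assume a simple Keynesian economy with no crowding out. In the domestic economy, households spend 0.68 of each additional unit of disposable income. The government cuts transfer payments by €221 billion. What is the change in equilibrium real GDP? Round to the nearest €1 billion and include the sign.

The transfer change shifts disposable income by −€221 billion, so first-round consumption changes by c·ΔTR = 0.68 × (−€221 billion) = −€150.28 billion.
Expenditure multiplier = 1/(1 − MPC) = 1/(1 − 0.68) = 1/0.32 = 3.125.
The transfer multiplier is c × k = 2.125, so ΔY = k × (c·ΔTR) = (−€150.28 billion) / 0.32 ≈ −€470 billion.

−€470 billion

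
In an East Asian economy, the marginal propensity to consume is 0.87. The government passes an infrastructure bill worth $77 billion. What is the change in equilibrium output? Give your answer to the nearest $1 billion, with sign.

+$592 billion

Spending multiplier = 1/(1 − MPC) = 1/(1 − 0.87) = 1/0.13 ≈ 7.692.
ΔY = k × ΔG = (+$77 billion) / 0.13 ≈ +$592 billion.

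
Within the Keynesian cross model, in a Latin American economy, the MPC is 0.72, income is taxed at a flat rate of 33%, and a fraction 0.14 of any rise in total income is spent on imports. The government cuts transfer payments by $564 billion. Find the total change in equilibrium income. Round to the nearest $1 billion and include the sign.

The transfer change shifts disposable income by −$564 billion, so first-round consumption changes by c·ΔTR = 0.72 × (−$564 billion) = −$406.08 billion.
Expenditure multiplier = 1/(1 − c(1−t) + m) = 1/(1 − 0.72×0.67 + 0.14) = 1/0.6576 ≈ 1.521.
The transfer multiplier is c × k ≈ 1.095, so ΔY = k × (c·ΔTR) = (−$406.08 billion) / 0.6576 ≈ −$618 billion.

−$618 billion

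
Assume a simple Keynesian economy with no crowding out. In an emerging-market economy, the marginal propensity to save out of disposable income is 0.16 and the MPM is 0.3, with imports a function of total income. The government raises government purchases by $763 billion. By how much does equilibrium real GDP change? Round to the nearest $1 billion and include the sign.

+$1,659 billion

MPC = 1 − MPS = 1 − 0.16 = 0.84.
Government-spending multiplier = 1/(1 − c + m) = 1/(1 − 0.84 + 0.3) = 1/0.46 ≈ 2.174.
ΔY = k × ΔG = (+$763 billion) / 0.46 ≈ +$1,659 billion.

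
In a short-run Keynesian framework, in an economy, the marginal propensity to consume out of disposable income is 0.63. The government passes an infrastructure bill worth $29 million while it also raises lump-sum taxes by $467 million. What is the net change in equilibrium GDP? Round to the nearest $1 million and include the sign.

−$717 million

Expenditure multiplier = 1/(1 − MPC) = 1/(1 − 0.63) = 1/0.37 ≈ 2.703.
ΔG contributes k·ΔG = (+$29 million) / 0.37 ≈ +$78.4 million.
ΔT of +$467 million changes first-round spending by −c·ΔT = −$294.21 million, contributing k·(−c·ΔT) = (−$294.21 million) / 0.37 ≈ −$795.2 million.
Net ΔY = k(ΔG − c·ΔT) = (−$265.21 million) / 0.37 ≈ −$717 million.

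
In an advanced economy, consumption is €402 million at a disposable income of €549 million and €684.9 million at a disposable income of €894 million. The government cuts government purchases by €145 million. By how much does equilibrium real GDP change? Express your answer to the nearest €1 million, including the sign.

−€806 million

MPC = ΔC/ΔYd = (684.9 − 402)/(894 − 549) = 282.9/345 = 0.82.
Expenditure multiplier = 1/(1 − MPC) = 1/(1 − 0.82) = 1/0.18 ≈ 5.556.
ΔY = k × ΔG = (−€145 million) / 0.18 ≈ −€806 million.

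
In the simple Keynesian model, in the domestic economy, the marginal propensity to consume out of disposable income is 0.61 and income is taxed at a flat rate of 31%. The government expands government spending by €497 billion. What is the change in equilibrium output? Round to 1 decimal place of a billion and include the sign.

+€858.2 billion

Government-spending multiplier = 1/(1 − c(1−t)) = 1/(1 − 0.61×0.69) = 1/0.5791 ≈ 1.727.
ΔY = k × ΔG = (+€497 billion) / 0.5791 ≈ +€858.2 billion.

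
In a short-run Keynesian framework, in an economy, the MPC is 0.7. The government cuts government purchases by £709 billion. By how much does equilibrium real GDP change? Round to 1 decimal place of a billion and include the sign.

Spending multiplier = 1/(1 − MPC) = 1/(1 − 0.7) = 1/0.3 ≈ 3.333.
ΔY = k × ΔG = (−£709 billion) / 0.3 ≈ −£2,363.3 billion.

−£2,363.3 billion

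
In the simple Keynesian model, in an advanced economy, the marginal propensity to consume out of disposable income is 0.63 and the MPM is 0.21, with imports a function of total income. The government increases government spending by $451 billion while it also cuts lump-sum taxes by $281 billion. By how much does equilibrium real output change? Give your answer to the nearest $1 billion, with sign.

+$1,083 billion

Expenditure multiplier = 1/(1 − c + m) = 1/(1 − 0.63 + 0.21) = 1/0.58 ≈ 1.724.
ΔG contributes k·ΔG = (+$451 billion) / 0.58 ≈ +$777.6 billion.
ΔT of −$281 billion changes first-round spending by −c·ΔT = +$177.03 billion, contributing k·(−c·ΔT) = (+$177.03 billion) / 0.58 ≈ +$305.2 billion.
Net ΔY = k(ΔG − c·ΔT) = (+$628.03 billion) / 0.58 ≈ +$1,083 billion.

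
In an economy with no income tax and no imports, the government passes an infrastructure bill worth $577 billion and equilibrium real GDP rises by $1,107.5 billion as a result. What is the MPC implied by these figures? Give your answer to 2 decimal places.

Implied spending multiplier k = ΔY/ΔG = 1,107.5/577 ≈ 1.9194.
Since k = 1/(1 − MPC), MPC = 1 − 1/k = 1 − ΔG/ΔY = 1 − 577/1,107.5 ≈ 0.48.

0.48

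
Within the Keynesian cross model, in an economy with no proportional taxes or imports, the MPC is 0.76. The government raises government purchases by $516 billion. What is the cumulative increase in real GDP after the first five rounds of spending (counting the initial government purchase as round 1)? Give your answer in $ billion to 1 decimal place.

Round 1 adds ΔG = $516 billion; each later round is MPC = 0.76 times the previous.
After 5 rounds: 516 + 392.16 + 298.0416 + 226.511616 + 172.14882816 = ΔG·(1 − c^5)/(1 − c) = 516 × (1 − 0.2535525376)/0.24 ≈ $1,604.9 billion.

$1,604.9 billion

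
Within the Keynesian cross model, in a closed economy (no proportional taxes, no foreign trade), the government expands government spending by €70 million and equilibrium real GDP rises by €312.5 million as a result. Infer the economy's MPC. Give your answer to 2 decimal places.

0.78

Implied spending multiplier k = ΔY/ΔG = 312.5/70 ≈ 4.4643.
Since k = 1/(1 − MPC), MPC = 1 − 1/k = 1 − ΔG/ΔY = 1 − 70/312.5 ≈ 0.78.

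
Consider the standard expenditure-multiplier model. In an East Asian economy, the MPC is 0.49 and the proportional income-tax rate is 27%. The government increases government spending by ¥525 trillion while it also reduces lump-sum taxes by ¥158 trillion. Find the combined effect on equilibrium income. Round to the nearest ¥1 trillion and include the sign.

Expenditure multiplier = 1/(1 − c(1−t)) = 1/(1 − 0.49×0.73) = 1/0.6423 ≈ 1.557.
ΔG contributes k·ΔG = (+¥525 trillion) / 0.6423 ≈ +¥817.4 trillion.
ΔT of −¥158 trillion changes first-round spending by −c·ΔT = +¥77.42 trillion, contributing k·(−c·ΔT) = (+¥77.42 trillion) / 0.6423 ≈ +¥120.5 trillion.
Net ΔY = k(ΔG − c·ΔT) = (+¥602.42 trillion) / 0.6423 ≈ +¥938 trillion.

+¥938 trillion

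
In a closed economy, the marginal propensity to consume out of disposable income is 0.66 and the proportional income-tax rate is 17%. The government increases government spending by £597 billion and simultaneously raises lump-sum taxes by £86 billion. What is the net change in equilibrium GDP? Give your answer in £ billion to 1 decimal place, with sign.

Expenditure multiplier = 1/(1 − c(1−t)) = 1/(1 − 0.66×0.83) = 1/0.4522 ≈ 2.211.
ΔG contributes k·ΔG = (+£597 billion) / 0.4522 ≈ +£1,320.2 billion.
ΔT of +£86 billion changes first-round spending by −c·ΔT = −£56.76 billion, contributing k·(−c·ΔT) = (−£56.76 billion) / 0.4522 ≈ −£125.5 billion.
Net ΔY = k(ΔG − c·ΔT) = (+£540.24 billion) / 0.4522 ≈ +£1,194.7 billion.

+£1,194.7 billion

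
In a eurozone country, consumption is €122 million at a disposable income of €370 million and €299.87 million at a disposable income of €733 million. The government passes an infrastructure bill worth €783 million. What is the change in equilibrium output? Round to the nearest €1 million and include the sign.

+€1,535 million

MPC = ΔC/ΔYd = (299.87 − 122)/(733 − 370) = 177.87/363 = 0.49.
Expenditure multiplier = 1/(1 − MPC) = 1/(1 − 0.49) = 1/0.51 ≈ 1.961.
ΔY = k × ΔG = (+€783 million) / 0.51 ≈ +€1,535 million.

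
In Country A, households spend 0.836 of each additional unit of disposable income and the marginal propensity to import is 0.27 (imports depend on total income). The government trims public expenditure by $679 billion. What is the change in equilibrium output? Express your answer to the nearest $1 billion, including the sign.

Expenditure multiplier = 1/(1 − c + m) = 1/(1 − 0.836 + 0.27) = 1/0.434 ≈ 2.304.
ΔY = k × ΔG = (−$679 billion) / 0.434 ≈ −$1,565 billion.

−$1,565 billion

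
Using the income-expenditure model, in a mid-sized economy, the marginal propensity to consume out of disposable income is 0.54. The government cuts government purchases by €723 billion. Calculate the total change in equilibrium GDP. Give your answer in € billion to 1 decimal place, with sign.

−€1,571.7 billion

Expenditure multiplier = 1/(1 − MPC) = 1/(1 − 0.54) = 1/0.46 ≈ 2.174.
ΔY = k × ΔG = (−€723 billion) / 0.46 ≈ −€1,571.7 billion.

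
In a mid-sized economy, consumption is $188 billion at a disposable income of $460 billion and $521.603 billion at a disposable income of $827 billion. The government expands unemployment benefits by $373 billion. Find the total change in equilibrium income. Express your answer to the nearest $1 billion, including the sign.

+$3,726 billion

MPC = ΔC/ΔYd = (521.603 − 188)/(827 − 460) = 333.603/367 = 0.909.
The transfer change shifts disposable income by +$373 billion, so first-round consumption changes by c·ΔTR = 0.909 × (+$373 billion) = +$339.057 billion.
Expenditure multiplier = 1/(1 − MPC) = 1/(1 − 0.909) = 1/0.091 ≈ 10.989.
The transfer multiplier is c × k ≈ 9.989, so ΔY = k × (c·ΔTR) = (+$339.057 billion) / 0.091 ≈ +$3,726 billion.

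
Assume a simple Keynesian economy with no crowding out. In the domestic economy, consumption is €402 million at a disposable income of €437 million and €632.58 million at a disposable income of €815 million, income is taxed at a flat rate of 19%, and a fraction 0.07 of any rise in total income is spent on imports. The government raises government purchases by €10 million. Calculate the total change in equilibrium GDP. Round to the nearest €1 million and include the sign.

MPC = ΔC/ΔYd = (632.58 − 402)/(815 − 437) = 230.58/378 = 0.61.
Spending multiplier = 1/(1 − c(1−t) + m) = 1/(1 − 0.61×0.81 + 0.07) = 1/0.5759 ≈ 1.736.
ΔY = k × ΔG = (+€10 million) / 0.5759 ≈ +€17 million.

+€17 million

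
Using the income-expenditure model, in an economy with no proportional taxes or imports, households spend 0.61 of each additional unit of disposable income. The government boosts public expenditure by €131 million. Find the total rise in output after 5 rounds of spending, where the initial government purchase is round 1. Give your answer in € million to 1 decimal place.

€307.5 million

Round 1 adds ΔG = €131 million; each later round is MPC = 0.61 times the previous.
After 5 rounds: 131 + 79.91 + 48.7451 + 29.734511 + 18.13805171 = ΔG·(1 − c^5)/(1 − c) = 131 × (1 − 0.0844596301)/0.39 ≈ €307.5 million.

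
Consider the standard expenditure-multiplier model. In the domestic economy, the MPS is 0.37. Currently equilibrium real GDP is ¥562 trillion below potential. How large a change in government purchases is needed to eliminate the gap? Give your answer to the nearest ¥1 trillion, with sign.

MPC = 1 − MPS = 1 − 0.37 = 0.63.
Spending multiplier = 1/(1 − MPC) = 1/(1 − 0.63) = 1/0.37 ≈ 2.703.
Need ΔY = +¥562 trillion, so ΔG = ΔY/k = (+¥562 trillion) × 0.37 ≈ +¥208 trillion.
The government should increase government purchases by ¥208 trillion.

+¥208 trillion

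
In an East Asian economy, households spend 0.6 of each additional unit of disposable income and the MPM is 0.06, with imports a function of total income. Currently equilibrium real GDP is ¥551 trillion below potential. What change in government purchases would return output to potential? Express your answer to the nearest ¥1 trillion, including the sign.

+¥253 trillion

Spending multiplier = 1/(1 − c + m) = 1/(1 − 0.6 + 0.06) = 1/0.46 ≈ 2.174.
Need ΔY = +¥551 trillion, so ΔG = ΔY/k = (+¥551 trillion) × 0.46 ≈ +¥253 trillion.
The government should increase government purchases by ¥253 trillion.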